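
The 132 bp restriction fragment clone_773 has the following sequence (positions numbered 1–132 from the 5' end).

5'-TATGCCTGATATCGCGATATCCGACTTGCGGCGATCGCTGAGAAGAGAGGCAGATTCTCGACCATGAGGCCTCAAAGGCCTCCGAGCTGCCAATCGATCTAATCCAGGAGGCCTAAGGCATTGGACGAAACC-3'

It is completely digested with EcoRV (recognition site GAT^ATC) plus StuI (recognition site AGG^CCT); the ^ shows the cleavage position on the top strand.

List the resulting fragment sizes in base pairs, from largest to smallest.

51, 33, 21, 10, 9, 8 bp

EcoRV sites (GATATC) start at positions 8, 16.
EcoRV cuts after base 3 of each site, so after positions 10, 18.
StuI sites (AGGCCT) start at positions 67, 76, 109.
StuI cuts after base 3 of each site, so after positions 69, 78, 111.
Combined cut positions: 10, 18, 69, 78, 111.
Linear molecule, 5 cuts → 6 fragments:
  1–10 → 10 bp
  11–18 → 8 bp
  19–69 → 51 bp
  70–78 → 9 bp
  79–111 → 33 bp
  112–132 → 21 bp
Sorted largest to smallest: 51, 33, 21, 10, 9, 8 bp.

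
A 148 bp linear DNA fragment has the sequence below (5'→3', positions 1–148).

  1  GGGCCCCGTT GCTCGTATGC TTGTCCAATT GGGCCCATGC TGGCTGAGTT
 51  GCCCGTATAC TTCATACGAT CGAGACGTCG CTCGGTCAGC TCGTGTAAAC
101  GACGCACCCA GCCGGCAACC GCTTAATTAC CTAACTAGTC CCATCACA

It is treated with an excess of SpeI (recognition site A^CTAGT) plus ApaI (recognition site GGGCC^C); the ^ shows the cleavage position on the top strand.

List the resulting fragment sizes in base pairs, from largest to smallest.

99, 30, 14, 5 bp

The SpeI site (ACTAGT) starts at position 134.
SpeI cuts after the first base of each site, so after position 134.
ApaI sites (GGGCCC) start at positions 1, 31.
ApaI cuts after base 5 of each site (before the last base), so after positions 5, 35.
Combined cut positions: 5, 35, 134.
Linear molecule, 3 cuts → 4 fragments:
  1–5 → 5 bp
  6–35 → 30 bp
  36–134 → 99 bp
  135–148 → 14 bp
Sorted largest to smallest: 99, 30, 14, 5 bp.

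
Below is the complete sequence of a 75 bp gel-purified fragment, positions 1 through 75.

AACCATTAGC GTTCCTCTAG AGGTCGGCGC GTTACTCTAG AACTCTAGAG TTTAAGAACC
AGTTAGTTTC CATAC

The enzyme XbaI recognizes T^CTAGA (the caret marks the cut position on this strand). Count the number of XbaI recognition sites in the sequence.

TCTAGA occurs starting at positions 16, 36, 44.
XbaI cuts at 3 sites.

3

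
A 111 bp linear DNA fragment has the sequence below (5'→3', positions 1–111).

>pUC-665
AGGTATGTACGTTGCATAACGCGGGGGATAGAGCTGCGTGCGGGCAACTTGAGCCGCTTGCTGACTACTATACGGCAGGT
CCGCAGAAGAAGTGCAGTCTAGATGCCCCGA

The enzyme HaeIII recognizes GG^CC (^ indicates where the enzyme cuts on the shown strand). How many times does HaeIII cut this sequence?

0

No occurrence of GGCC is present in the sequence.
HaeIII does not cut: 0 sites.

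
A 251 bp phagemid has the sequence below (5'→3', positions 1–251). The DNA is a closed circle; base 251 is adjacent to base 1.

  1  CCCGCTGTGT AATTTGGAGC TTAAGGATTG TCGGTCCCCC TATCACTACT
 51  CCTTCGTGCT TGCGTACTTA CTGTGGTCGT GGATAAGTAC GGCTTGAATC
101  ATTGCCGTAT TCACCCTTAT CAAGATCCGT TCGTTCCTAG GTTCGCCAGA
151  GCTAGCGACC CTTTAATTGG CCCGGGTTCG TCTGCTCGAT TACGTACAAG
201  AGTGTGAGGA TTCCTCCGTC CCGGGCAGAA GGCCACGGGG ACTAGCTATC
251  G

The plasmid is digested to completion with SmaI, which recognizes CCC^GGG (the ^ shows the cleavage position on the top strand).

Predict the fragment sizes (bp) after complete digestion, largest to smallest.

202, 49 bp

SmaI sites (CCCGGG) start at positions 171, 220.
SmaI cuts after base 3 of each site, so after positions 173, 222.
Circular molecule, 2 cuts → 2 fragments:
  174–222 → 49 bp
  223–251 then 1–173 → 29 + 173 = 202 bp
Sorted largest to smallest: 202, 49 bp.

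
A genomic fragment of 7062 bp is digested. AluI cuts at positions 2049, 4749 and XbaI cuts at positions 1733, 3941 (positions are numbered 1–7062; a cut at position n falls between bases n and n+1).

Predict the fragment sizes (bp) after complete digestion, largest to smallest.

Combined cut positions (sorted): 1733, 2049, 3941, 4749.
Linear molecule, 4 cuts → 5 fragments:
  1733 − 0 = 1733 bp
  2049 − 1733 = 316 bp
  3941 − 2049 = 1892 bp
  4749 − 3941 = 808 bp
  7062 − 4749 = 2313 bp
Sorted largest to smallest: 2313, 1892, 1733, 808, 316 bp.

2313, 1892, 1733, 808, 316 bp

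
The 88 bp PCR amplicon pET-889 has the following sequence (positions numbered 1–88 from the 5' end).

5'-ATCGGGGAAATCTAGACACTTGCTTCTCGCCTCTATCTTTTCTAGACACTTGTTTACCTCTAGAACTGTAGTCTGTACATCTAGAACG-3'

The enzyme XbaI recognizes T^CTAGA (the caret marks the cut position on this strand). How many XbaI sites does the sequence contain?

4

TCTAGA occurs starting at positions 11, 41, 59, 80.
XbaI cuts at 4 sites.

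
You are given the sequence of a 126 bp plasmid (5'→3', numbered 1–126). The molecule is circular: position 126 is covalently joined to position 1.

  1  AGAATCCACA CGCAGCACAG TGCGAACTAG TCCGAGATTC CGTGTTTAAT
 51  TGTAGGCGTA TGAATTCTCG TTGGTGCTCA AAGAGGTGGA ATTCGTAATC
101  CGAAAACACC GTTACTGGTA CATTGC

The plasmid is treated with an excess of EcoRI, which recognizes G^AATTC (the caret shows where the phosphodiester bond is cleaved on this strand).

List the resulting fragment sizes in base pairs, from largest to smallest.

EcoRI sites (GAATTC) start at positions 62, 89.
EcoRI cuts after the first base of each site, so after positions 62, 89.
Circular molecule, 2 cuts → 2 fragments:
  63–89 → 27 bp
  90–126 then 1–62 → 37 + 62 = 99 bp
Sorted largest to smallest: 99, 27 bp.

99, 27 bp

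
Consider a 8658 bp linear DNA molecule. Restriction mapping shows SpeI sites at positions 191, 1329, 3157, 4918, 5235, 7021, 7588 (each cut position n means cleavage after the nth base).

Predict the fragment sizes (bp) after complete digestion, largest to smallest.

1828, 1786, 1761, 1138, 1070, 567, 317, 191 bp

Linear molecule, 7 cuts → 8 fragments:
  191 − 0 = 191 bp
  1329 − 191 = 1138 bp
  3157 − 1329 = 1828 bp
  4918 − 3157 = 1761 bp
  5235 − 4918 = 317 bp
  7021 − 5235 = 1786 bp
  7588 − 7021 = 567 bp
  8658 − 7588 = 1070 bp
Sorted largest to smallest: 1828, 1786, 1761, 1138, 1070, 567, 317, 191 bp.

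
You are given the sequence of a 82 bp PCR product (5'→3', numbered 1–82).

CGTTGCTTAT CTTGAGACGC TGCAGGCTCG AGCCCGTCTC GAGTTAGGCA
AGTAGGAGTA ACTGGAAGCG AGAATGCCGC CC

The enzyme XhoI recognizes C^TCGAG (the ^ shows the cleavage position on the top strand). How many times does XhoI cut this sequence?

CTCGAG occurs starting at positions 27, 38.
XhoI cuts at 2 sites.

2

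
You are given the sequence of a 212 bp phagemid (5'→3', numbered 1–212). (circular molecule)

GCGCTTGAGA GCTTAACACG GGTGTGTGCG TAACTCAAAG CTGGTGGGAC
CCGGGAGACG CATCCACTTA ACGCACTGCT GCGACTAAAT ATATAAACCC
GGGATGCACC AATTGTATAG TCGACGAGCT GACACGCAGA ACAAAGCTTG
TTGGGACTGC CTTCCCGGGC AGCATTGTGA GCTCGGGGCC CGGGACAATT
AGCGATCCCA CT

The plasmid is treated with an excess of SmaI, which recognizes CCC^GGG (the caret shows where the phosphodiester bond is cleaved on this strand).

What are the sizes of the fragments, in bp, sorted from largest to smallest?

SmaI sites (CCCGGG) start at positions 50, 98, 164, 189.
SmaI cuts after base 3 of each site, so after positions 52, 100, 166, 191.
Circular molecule, 4 cuts → 4 fragments:
  53–100 → 48 bp
  101–166 → 66 bp
  167–191 → 25 bp
  192–212 then 1–52 → 21 + 52 = 73 bp
Sorted largest to smallest: 73, 66, 48, 25 bp.

73, 66, 48, 25 bp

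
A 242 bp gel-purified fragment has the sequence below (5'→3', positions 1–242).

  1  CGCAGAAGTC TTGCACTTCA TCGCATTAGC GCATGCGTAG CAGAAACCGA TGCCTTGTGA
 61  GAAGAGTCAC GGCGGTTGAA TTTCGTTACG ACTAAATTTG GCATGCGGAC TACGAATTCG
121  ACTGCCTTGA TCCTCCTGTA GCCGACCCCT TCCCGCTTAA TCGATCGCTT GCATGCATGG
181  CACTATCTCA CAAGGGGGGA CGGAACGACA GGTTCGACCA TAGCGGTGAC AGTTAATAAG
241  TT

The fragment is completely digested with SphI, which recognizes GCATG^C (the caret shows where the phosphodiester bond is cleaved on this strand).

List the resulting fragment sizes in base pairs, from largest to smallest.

70, 70, 67, 35 bp

SphI sites (GCATGC) start at positions 31, 101, 171.
SphI cuts after base 5 of each site (before the last base), so after positions 35, 105, 175.
Linear molecule, 3 cuts → 4 fragments:
  1–35 → 35 bp
  36–105 → 70 bp
  106–175 → 70 bp
  176–242 → 67 bp
Sorted largest to smallest: 70, 70, 67, 35 bp.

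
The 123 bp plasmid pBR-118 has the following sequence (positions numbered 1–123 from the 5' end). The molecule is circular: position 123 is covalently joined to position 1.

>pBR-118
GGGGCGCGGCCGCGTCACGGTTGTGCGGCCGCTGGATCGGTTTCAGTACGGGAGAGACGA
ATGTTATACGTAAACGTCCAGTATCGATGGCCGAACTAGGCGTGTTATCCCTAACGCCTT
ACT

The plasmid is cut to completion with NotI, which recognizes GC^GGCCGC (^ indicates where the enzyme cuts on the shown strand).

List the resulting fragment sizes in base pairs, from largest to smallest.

104, 19 bp

NotI sites (GCGGCCGC) start at positions 6, 25.
NotI cuts after base 2 of each site, so after positions 7, 26.
Circular molecule, 2 cuts → 2 fragments:
  8–26 → 19 bp
  27–123 then 1–7 → 97 + 7 = 104 bp
Sorted largest to smallest: 104, 19 bp.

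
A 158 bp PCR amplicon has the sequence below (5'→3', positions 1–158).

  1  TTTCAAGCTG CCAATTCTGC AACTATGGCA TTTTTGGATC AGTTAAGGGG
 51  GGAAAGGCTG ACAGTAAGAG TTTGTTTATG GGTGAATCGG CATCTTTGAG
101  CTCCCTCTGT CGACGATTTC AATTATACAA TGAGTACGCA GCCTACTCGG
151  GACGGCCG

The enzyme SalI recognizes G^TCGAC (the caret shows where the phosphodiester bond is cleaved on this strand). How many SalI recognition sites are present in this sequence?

1

GTCGAC occurs starting at position 109.
SalI cuts at 1 site.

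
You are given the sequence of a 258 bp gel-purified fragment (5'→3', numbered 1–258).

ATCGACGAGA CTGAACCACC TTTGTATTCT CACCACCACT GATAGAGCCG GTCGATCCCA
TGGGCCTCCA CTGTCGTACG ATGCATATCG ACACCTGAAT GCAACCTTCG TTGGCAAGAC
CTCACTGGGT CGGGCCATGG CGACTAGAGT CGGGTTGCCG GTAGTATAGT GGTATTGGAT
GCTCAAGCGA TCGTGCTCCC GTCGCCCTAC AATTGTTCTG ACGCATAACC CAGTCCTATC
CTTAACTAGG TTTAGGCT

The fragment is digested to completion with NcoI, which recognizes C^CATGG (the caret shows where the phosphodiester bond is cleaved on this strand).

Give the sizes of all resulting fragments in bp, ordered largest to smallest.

NcoI sites (CCATGG) start at positions 58, 135.
NcoI cuts after the first base of each site, so after positions 58, 135.
Linear molecule, 2 cuts → 3 fragments:
  1–58 → 58 bp
  59–135 → 77 bp
  136–258 → 123 bp
Sorted largest to smallest: 123, 77, 58 bp.

123, 77, 58 bp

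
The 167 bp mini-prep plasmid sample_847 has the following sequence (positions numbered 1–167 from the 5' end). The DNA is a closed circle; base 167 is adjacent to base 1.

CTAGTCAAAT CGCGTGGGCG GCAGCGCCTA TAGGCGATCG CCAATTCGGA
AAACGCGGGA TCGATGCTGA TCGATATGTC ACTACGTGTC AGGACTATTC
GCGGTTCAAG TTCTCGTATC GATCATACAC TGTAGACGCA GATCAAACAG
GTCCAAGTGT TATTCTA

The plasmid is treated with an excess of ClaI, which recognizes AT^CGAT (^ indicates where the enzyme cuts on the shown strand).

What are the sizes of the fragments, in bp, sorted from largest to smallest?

109, 48, 10 bp

ClaI sites (ATCGAT) start at positions 60, 70, 118.
ClaI cuts after base 2 of each site, so after positions 61, 71, 119.
Circular molecule, 3 cuts → 3 fragments:
  62–71 → 10 bp
  72–119 → 48 bp
  120–167 then 1–61 → 48 + 61 = 109 bp
Sorted largest to smallest: 109, 48, 10 bp.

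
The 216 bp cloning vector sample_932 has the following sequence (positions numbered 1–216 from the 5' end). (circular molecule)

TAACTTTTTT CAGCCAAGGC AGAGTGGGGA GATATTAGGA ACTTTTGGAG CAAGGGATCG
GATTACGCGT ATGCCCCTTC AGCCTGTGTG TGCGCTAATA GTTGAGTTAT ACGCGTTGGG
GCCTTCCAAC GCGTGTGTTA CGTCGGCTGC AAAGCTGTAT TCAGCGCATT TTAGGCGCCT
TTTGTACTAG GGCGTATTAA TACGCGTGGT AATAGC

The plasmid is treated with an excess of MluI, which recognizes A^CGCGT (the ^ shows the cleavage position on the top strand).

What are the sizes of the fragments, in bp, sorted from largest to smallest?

79, 73, 46, 18 bp

MluI sites (ACGCGT) start at positions 65, 111, 129, 202.
MluI cuts after the first base of each site, so after positions 65, 111, 129, 202.
Circular molecule, 4 cuts → 4 fragments:
  66–111 → 46 bp
  112–129 → 18 bp
  130–202 → 73 bp
  203–216 then 1–65 → 14 + 65 = 79 bp
Sorted largest to smallest: 79, 73, 46, 18 bp.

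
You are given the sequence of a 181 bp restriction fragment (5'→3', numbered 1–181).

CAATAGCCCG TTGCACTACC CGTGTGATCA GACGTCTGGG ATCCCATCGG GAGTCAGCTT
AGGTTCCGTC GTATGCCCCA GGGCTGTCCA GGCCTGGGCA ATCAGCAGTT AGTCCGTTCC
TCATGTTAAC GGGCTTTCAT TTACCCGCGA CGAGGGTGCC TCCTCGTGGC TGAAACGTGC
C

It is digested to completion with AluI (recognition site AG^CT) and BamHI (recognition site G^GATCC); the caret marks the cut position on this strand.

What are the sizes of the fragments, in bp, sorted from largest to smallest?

124, 39, 18 bp

The AluI site (AGCT) starts at position 56.
AluI cuts after base 2 of each site, so after position 57.
The BamHI site (GGATCC) starts at position 39.
BamHI cuts after the first base of each site, so after position 39.
Combined cut positions: 39, 57.
Linear molecule, 2 cuts → 3 fragments:
  1–39 → 39 bp
  40–57 → 18 bp
  58–181 → 124 bp
Sorted largest to smallest: 124, 39, 18 bp.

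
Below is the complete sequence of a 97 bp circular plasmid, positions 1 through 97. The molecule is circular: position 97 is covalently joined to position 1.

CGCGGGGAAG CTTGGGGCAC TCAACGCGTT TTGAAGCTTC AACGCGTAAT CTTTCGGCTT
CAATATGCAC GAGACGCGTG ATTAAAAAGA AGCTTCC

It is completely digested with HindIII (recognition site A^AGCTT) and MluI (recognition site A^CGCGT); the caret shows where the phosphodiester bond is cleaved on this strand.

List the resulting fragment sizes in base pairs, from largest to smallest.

32, 16, 16, 15, 10, 8 bp

HindIII sites (AAGCTT) start at positions 8, 34, 90.
HindIII cuts after the first base of each site, so after positions 8, 34, 90.
MluI sites (ACGCGT) start at positions 24, 42, 74.
MluI cuts after the first base of each site, so after positions 24, 42, 74.
Combined cut positions: 8, 24, 34, 42, 74, 90.
Circular molecule, 6 cuts → 6 fragments:
  9–24 → 16 bp
  25–34 → 10 bp
  35–42 → 8 bp
  43–74 → 32 bp
  75–90 → 16 bp
  91–97 then 1–8 → 7 + 8 = 15 bp
Sorted largest to smallest: 32, 16, 16, 15, 10, 8 bp.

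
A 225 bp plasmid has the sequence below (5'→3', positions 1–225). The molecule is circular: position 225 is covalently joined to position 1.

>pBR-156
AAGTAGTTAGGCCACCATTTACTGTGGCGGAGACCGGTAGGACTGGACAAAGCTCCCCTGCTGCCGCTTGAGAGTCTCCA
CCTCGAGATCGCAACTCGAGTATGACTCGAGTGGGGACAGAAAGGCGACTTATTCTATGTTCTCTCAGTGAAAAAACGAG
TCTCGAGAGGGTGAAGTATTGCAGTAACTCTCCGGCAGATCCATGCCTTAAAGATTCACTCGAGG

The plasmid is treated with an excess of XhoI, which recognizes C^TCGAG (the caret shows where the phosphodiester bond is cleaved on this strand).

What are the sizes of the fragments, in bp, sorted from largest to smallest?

88, 57, 56, 13, 11 bp

XhoI sites (CTCGAG) start at positions 82, 95, 106, 162, 219.
XhoI cuts after the first base of each site, so after positions 82, 95, 106, 162, 219.
Circular molecule, 5 cuts → 5 fragments:
  83–95 → 13 bp
  96–106 → 11 bp
  107–162 → 56 bp
  163–219 → 57 bp
  220–225 then 1–82 → 6 + 82 = 88 bp
Sorted largest to smallest: 88, 57, 56, 13, 11 bp.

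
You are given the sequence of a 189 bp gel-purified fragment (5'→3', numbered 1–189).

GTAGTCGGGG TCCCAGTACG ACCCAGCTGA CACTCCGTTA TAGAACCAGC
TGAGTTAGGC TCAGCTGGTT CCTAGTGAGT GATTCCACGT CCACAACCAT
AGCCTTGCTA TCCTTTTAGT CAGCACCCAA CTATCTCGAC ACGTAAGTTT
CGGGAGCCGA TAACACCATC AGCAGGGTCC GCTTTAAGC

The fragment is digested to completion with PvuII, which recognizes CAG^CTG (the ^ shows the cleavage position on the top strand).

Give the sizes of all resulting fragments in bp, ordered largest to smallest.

PvuII sites (CAGCTG) start at positions 24, 47, 62.
PvuII cuts after base 3 of each site, so after positions 26, 49, 64.
Linear molecule, 3 cuts → 4 fragments:
  1–26 → 26 bp
  27–49 → 23 bp
  50–64 → 15 bp
  65–189 → 125 bp
Sorted largest to smallest: 125, 26, 23, 15 bp.

125, 26, 23, 15 bp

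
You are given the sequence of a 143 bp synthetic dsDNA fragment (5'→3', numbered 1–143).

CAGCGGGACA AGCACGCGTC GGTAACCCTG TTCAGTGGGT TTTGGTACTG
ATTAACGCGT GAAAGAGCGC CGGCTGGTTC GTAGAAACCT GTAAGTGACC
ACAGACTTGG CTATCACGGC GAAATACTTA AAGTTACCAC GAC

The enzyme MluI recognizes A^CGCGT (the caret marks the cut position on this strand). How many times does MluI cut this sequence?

2

ACGCGT occurs starting at positions 14, 55.
MluI cuts at 2 sites.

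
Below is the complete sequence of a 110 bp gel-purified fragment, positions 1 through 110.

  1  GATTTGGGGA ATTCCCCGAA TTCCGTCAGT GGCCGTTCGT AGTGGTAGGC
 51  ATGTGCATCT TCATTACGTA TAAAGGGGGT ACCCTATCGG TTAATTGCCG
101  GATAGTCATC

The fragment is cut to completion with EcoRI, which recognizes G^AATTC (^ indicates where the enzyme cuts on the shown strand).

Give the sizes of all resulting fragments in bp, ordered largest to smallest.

EcoRI sites (GAATTC) start at positions 9, 18.
EcoRI cuts after the first base of each site, so after positions 9, 18.
Linear molecule, 2 cuts → 3 fragments:
  1–9 → 9 bp
  10–18 → 9 bp
  19–110 → 92 bp
Sorted largest to smallest: 92, 9, 9 bp.

92, 9, 9 bp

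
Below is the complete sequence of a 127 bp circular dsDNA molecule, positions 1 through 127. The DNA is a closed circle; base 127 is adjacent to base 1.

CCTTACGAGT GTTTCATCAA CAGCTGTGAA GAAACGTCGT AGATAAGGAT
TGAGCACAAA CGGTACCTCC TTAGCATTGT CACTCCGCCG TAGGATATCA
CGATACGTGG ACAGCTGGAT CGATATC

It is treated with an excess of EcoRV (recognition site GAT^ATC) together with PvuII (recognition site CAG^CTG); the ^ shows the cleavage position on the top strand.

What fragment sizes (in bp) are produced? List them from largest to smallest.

73, 26, 18, 10 bp

EcoRV sites (GATATC) start at positions 94, 122.
EcoRV cuts after base 3 of each site, so after positions 96, 124.
PvuII sites (CAGCTG) start at positions 21, 112.
PvuII cuts after base 3 of each site, so after positions 23, 114.
Combined cut positions: 23, 96, 114, 124.
Circular molecule, 4 cuts → 4 fragments:
  24–96 → 73 bp
  97–114 → 18 bp
  115–124 → 10 bp
  125–127 then 1–23 → 3 + 23 = 26 bp
Sorted largest to smallest: 73, 26, 18, 10 bp.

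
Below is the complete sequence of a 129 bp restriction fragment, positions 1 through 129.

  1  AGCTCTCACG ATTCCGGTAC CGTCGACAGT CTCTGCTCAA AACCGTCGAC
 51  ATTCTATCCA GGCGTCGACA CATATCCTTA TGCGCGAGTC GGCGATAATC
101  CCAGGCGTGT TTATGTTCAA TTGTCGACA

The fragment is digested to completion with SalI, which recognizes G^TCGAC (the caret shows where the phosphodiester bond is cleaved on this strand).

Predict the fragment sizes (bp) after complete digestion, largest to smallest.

SalI sites (GTCGAC) start at positions 22, 45, 64, 123.
SalI cuts after the first base of each site, so after positions 22, 45, 64, 123.
Linear molecule, 4 cuts → 5 fragments:
  1–22 → 22 bp
  23–45 → 23 bp
  46–64 → 19 bp
  65–123 → 59 bp
  124–129 → 6 bp
Sorted largest to smallest: 59, 23, 22, 19, 6 bp.

59, 23, 22, 19, 6 bp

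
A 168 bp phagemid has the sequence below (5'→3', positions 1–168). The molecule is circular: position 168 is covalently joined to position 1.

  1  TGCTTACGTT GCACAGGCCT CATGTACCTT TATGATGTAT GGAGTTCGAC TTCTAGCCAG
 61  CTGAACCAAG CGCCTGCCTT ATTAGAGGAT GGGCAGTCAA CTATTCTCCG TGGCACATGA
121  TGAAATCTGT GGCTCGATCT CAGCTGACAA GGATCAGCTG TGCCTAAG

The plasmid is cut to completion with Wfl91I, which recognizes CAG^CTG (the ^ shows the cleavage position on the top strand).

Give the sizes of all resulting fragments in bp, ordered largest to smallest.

Wfl91I sites (CAGCTG) start at positions 58, 141, 155.
Wfl91I cuts after base 3 of each site, so after positions 60, 143, 157.
Circular molecule, 3 cuts → 3 fragments:
  61–143 → 83 bp
  144–157 → 14 bp
  158–168 then 1–60 → 11 + 60 = 71 bp
Sorted largest to smallest: 83, 71, 14 bp.

83, 71, 14 bp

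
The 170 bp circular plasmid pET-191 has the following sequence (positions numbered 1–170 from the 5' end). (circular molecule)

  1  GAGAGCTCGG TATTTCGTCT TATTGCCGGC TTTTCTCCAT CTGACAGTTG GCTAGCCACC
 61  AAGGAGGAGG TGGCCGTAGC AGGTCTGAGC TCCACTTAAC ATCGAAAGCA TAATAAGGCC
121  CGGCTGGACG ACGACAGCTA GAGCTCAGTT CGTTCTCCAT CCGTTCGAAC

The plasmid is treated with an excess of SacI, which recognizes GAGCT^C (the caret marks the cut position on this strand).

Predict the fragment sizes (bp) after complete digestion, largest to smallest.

SacI sites (GAGCTC) start at positions 3, 87, 141.
SacI cuts after base 5 of each site (before the last base), so after positions 7, 91, 145.
Circular molecule, 3 cuts → 3 fragments:
  8–91 → 84 bp
  92–145 → 54 bp
  146–170 then 1–7 → 25 + 7 = 32 bp
Sorted largest to smallest: 84, 54, 32 bp.

84, 54, 32 bp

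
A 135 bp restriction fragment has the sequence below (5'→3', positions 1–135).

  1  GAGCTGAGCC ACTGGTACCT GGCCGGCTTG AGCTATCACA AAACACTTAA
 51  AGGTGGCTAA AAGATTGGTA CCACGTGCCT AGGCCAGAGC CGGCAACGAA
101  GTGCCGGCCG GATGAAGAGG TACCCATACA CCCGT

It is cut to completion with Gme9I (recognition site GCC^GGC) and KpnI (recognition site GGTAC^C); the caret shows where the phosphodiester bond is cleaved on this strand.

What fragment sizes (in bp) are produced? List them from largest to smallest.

Gme9I sites (GCCGGC) start at positions 22, 89, 103.
Gme9I cuts after base 3 of each site, so after positions 24, 91, 105.
KpnI sites (GGTACC) start at positions 14, 67, 119.
KpnI cuts after base 5 of each site (before the last base), so after positions 18, 71, 123.
Combined cut positions: 18, 24, 71, 91, 105, 123.
Linear molecule, 6 cuts → 7 fragments:
  1–18 → 18 bp
  19–24 → 6 bp
  25–71 → 47 bp
  72–91 → 20 bp
  92–105 → 14 bp
  106–123 → 18 bp
  124–135 → 12 bp
Sorted largest to smallest: 47, 20, 18, 18, 14, 12, 6 bp.

47, 20, 18, 18, 14, 12, 6 bp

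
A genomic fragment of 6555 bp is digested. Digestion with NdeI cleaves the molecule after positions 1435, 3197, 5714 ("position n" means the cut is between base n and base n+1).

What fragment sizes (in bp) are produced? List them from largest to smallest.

Linear molecule, 3 cuts → 4 fragments:
  1435 − 0 = 1435 bp
  3197 − 1435 = 1762 bp
  5714 − 3197 = 2517 bp
  6555 − 5714 = 841 bp
Sorted largest to smallest: 2517, 1762, 1435, 841 bp.

2517, 1762, 1435, 841 bp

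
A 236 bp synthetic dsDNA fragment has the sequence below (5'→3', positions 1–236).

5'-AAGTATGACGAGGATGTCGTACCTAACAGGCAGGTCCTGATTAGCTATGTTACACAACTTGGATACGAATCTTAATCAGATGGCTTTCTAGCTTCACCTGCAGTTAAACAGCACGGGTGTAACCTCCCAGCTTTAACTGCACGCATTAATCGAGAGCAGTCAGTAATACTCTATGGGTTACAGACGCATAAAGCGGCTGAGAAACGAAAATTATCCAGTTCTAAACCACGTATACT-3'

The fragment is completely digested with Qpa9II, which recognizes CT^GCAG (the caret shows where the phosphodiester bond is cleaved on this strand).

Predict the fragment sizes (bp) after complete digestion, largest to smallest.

137, 99 bp

The Qpa9II site (CTGCAG) starts at position 98.
Qpa9II cuts after base 2 of each site, so after position 99.
Linear molecule, 1 cut → 2 fragments:
  1–99 → 99 bp
  100–236 → 137 bp
Sorted largest to smallest: 137, 99 bp.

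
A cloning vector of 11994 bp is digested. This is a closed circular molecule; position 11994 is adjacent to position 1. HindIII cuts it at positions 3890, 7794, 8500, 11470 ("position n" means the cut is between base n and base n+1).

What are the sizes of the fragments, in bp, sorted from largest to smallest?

4414, 3904, 2970, 706 bp

Circular molecule, 4 cuts → 4 fragments:
  7794 − 3890 = 3904 bp
  8500 − 7794 = 706 bp
  11470 − 8500 = 2970 bp
  wrap: 11994 − 11470 + 3890 = 4414 bp
Sorted largest to smallest: 4414, 3904, 2970, 706 bp.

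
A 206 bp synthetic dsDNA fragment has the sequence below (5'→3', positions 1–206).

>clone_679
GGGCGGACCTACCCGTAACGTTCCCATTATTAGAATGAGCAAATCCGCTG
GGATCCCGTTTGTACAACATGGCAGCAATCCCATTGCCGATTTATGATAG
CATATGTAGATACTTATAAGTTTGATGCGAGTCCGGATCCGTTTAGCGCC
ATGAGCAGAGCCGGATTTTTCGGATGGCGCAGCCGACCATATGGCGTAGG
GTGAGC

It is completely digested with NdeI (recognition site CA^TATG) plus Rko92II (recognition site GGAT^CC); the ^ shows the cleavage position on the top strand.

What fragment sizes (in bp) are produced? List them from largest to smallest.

54, 51, 48, 36, 17 bp

NdeI sites (CATATG) start at positions 101, 188.
NdeI cuts after base 2 of each site, so after positions 102, 189.
Rko92II sites (GGATCC) start at positions 51, 135.
Rko92II cuts after base 4 of each site, so after positions 54, 138.
Combined cut positions: 54, 102, 138, 189.
Linear molecule, 4 cuts → 5 fragments:
  1–54 → 54 bp
  55–102 → 48 bp
  103–138 → 36 bp
  139–189 → 51 bp
  190–206 → 17 bp
Sorted largest to smallest: 54, 51, 48, 36, 17 bp.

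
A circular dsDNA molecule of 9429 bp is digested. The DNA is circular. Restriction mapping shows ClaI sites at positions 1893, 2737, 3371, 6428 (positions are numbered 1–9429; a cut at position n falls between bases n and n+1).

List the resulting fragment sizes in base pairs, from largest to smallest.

Circular molecule, 4 cuts → 4 fragments:
  2737 − 1893 = 844 bp
  3371 − 2737 = 634 bp
  6428 − 3371 = 3057 bp
  wrap: 9429 − 6428 + 1893 = 4894 bp
Sorted largest to smallest: 4894, 3057, 844, 634 bp.

4894, 3057, 844, 634 bp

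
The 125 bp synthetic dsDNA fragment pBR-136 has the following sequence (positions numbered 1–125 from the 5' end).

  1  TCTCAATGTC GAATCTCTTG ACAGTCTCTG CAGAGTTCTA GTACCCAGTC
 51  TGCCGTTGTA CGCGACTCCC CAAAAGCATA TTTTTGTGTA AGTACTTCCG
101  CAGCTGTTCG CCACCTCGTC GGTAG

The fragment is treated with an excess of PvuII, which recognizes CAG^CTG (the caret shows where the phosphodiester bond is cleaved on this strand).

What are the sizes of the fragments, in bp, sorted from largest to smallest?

The PvuII site (CAGCTG) starts at position 101.
PvuII cuts after base 3 of each site, so after position 103.
Linear molecule, 1 cut → 2 fragments:
  1–103 → 103 bp
  104–125 → 22 bp
Sorted largest to smallest: 103, 22 bp.

103, 22 bp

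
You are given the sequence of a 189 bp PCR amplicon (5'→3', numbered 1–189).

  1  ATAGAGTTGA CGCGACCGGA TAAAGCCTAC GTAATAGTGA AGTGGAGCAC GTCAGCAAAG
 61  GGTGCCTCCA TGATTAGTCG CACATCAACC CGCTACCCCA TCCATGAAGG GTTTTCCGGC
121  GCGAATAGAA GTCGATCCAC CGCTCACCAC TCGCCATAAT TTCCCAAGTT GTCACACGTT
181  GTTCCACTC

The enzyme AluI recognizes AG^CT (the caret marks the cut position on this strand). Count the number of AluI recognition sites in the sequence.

No occurrence of AGCT is present in the sequence.
AluI does not cut: 0 sites.

0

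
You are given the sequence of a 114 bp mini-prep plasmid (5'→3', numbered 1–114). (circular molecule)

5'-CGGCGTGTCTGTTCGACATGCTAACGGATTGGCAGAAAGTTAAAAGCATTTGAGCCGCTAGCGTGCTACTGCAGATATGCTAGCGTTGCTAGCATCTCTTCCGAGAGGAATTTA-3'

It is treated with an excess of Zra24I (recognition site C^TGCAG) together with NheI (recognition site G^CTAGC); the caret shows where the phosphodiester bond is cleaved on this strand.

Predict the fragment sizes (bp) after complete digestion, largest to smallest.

83, 12, 10, 9 bp

The Zra24I site (CTGCAG) starts at position 69.
Zra24I cuts after the first base of each site, so after position 69.
NheI sites (GCTAGC) start at positions 57, 79, 88.
NheI cuts after the first base of each site, so after positions 57, 79, 88.
Combined cut positions: 57, 69, 79, 88.
Circular molecule, 4 cuts → 4 fragments:
  58–69 → 12 bp
  70–79 → 10 bp
  80–88 → 9 bp
  89–114 then 1–57 → 26 + 57 = 83 bp
Sorted largest to smallest: 83, 12, 10, 9 bp.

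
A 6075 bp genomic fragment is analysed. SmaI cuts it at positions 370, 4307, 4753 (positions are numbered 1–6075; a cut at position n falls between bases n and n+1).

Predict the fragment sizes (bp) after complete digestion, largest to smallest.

3937, 1322, 446, 370 bp

Linear molecule, 3 cuts → 4 fragments:
  370 − 0 = 370 bp
  4307 − 370 = 3937 bp
  4753 − 4307 = 446 bp
  6075 − 4753 = 1322 bp
Sorted largest to smallest: 3937, 1322, 446, 370 bp.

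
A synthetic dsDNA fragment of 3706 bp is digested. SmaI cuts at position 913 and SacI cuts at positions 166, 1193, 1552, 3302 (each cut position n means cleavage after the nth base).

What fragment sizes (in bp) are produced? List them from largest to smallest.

Combined cut positions (sorted): 166, 913, 1193, 1552, 3302.
Linear molecule, 5 cuts → 6 fragments:
  166 − 0 = 166 bp
  913 − 166 = 747 bp
  1193 − 913 = 280 bp
  1552 − 1193 = 359 bp
  3302 − 1552 = 1750 bp
  3706 − 3302 = 404 bp
Sorted largest to smallest: 1750, 747, 404, 359, 280, 166 bp.

1750, 747, 404, 359, 280, 166 bp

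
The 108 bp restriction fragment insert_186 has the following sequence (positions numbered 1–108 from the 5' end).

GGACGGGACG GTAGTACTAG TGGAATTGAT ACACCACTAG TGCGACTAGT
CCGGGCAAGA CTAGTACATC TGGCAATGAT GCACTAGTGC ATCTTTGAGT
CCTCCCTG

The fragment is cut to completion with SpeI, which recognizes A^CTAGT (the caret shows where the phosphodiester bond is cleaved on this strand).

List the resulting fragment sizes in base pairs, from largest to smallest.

25, 23, 20, 16, 15, 9 bp

SpeI sites (ACTAGT) start at positions 16, 36, 45, 60, 83.
SpeI cuts after the first base of each site, so after positions 16, 36, 45, 60, 83.
Linear molecule, 5 cuts → 6 fragments:
  1–16 → 16 bp
  17–36 → 20 bp
  37–45 → 9 bp
  46–60 → 15 bp
  61–83 → 23 bp
  84–108 → 25 bp
Sorted largest to smallest: 25, 23, 20, 16, 15, 9 bp.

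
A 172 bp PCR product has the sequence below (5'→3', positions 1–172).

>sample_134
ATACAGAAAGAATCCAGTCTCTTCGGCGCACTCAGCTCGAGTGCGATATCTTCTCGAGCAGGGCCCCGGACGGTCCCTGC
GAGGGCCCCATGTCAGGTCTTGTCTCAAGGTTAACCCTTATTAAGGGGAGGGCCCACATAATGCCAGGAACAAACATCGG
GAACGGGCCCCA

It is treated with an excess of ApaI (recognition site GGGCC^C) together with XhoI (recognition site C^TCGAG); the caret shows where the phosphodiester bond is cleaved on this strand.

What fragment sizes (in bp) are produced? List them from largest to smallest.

47, 36, 35, 22, 17, 12, 3 bp

ApaI sites (GGGCCC) start at positions 61, 83, 130, 165.
ApaI cuts after base 5 of each site (before the last base), so after positions 65, 87, 134, 169.
XhoI sites (CTCGAG) start at positions 36, 53.
XhoI cuts after the first base of each site, so after positions 36, 53.
Combined cut positions: 36, 53, 65, 87, 134, 169.
Linear molecule, 6 cuts → 7 fragments:
  1–36 → 36 bp
  37–53 → 17 bp
  54–65 → 12 bp
  66–87 → 22 bp
  88–134 → 47 bp
  135–169 → 35 bp
  170–172 → 3 bp
Sorted largest to smallest: 47, 36, 35, 22, 17, 12, 3 bp.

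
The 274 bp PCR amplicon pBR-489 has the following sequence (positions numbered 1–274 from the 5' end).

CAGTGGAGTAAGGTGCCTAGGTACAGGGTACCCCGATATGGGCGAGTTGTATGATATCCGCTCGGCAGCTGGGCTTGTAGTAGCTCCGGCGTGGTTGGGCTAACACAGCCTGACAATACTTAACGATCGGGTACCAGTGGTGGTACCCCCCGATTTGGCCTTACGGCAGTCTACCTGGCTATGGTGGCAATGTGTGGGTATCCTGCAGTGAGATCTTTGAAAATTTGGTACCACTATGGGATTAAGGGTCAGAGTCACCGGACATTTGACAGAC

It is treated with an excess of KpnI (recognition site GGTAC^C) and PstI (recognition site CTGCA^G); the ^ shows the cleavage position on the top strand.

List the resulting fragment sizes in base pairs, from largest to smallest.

KpnI sites (GGTACC) start at positions 27, 130, 142, 227.
KpnI cuts after base 5 of each site (before the last base), so after positions 31, 134, 146, 231.
The PstI site (CTGCAG) starts at position 203.
PstI cuts after base 5 of each site (before the last base), so after position 207.
Combined cut positions: 31, 134, 146, 207, 231.
Linear molecule, 5 cuts → 6 fragments:
  1–31 → 31 bp
  32–134 → 103 bp
  135–146 → 12 bp
  147–207 → 61 bp
  208–231 → 24 bp
  232–274 → 43 bp
Sorted largest to smallest: 103, 61, 43, 31, 24, 12 bp.

103, 61, 43, 31, 24, 12 bp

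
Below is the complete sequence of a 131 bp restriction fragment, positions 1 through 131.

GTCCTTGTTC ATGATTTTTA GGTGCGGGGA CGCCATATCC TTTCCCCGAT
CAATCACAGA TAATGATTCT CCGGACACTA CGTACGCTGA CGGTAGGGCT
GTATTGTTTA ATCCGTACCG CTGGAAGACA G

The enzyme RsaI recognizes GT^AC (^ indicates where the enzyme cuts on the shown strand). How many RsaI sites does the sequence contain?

GTAC occurs starting at positions 82, 115.
RsaI cuts at 2 sites.

2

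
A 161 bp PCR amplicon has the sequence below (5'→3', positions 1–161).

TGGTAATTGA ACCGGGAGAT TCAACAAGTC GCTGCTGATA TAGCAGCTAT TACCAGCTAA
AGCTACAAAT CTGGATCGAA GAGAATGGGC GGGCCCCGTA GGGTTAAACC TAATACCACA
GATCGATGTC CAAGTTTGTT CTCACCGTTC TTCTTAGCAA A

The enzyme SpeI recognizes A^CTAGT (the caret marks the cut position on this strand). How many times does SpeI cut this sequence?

No occurrence of ACTAGT is present in the sequence.
SpeI does not cut: 0 sites.

0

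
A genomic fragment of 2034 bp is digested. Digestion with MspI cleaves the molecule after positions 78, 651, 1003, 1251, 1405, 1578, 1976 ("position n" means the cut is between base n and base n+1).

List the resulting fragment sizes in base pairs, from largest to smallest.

Linear molecule, 7 cuts → 8 fragments:
  78 − 0 = 78 bp
  651 − 78 = 573 bp
  1003 − 651 = 352 bp
  1251 − 1003 = 248 bp
  1405 − 1251 = 154 bp
  1578 − 1405 = 173 bp
  1976 − 1578 = 398 bp
  2034 − 1976 = 58 bp
Sorted largest to smallest: 573, 398, 352, 248, 173, 154, 78, 58 bp.

573, 398, 352, 248, 173, 154, 78, 58 bp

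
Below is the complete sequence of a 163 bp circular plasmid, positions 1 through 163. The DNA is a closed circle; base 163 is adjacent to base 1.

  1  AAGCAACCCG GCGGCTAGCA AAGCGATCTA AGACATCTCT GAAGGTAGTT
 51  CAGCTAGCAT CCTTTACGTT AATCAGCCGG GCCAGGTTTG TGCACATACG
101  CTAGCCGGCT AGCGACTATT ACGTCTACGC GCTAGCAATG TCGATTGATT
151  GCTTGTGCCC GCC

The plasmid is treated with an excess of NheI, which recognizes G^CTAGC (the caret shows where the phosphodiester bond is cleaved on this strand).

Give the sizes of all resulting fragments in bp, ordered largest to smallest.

NheI sites (GCTAGC) start at positions 14, 53, 100, 108, 131.
NheI cuts after the first base of each site, so after positions 14, 53, 100, 108, 131.
Circular molecule, 5 cuts → 5 fragments:
  15–53 → 39 bp
  54–100 → 47 bp
  101–108 → 8 bp
  109–131 → 23 bp
  132–163 then 1–14 → 32 + 14 = 46 bp
Sorted largest to smallest: 47, 46, 39, 23, 8 bp.

47, 46, 39, 23, 8 bp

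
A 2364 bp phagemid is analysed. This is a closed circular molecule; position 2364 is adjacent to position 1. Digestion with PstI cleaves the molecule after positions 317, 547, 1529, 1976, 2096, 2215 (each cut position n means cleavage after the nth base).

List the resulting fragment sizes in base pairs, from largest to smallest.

Circular molecule, 6 cuts → 6 fragments:
  547 − 317 = 230 bp
  1529 − 547 = 982 bp
  1976 − 1529 = 447 bp
  2096 − 1976 = 120 bp
  2215 − 2096 = 119 bp
  wrap: 2364 − 2215 + 317 = 466 bp
Sorted largest to smallest: 982, 466, 447, 230, 120, 119 bp.

982, 466, 447, 230, 120, 119 bp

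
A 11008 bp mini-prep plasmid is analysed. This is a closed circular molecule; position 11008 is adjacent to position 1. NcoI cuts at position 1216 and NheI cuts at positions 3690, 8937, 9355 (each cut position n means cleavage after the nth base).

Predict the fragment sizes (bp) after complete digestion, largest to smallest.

5247, 2869, 2474, 418 bp

Combined cut positions (sorted): 1216, 3690, 8937, 9355.
Circular molecule, 4 cuts → 4 fragments:
  3690 − 1216 = 2474 bp
  8937 − 3690 = 5247 bp
  9355 − 8937 = 418 bp
  wrap: 11008 − 9355 + 1216 = 2869 bp
Sorted largest to smallest: 5247, 2869, 2474, 418 bp.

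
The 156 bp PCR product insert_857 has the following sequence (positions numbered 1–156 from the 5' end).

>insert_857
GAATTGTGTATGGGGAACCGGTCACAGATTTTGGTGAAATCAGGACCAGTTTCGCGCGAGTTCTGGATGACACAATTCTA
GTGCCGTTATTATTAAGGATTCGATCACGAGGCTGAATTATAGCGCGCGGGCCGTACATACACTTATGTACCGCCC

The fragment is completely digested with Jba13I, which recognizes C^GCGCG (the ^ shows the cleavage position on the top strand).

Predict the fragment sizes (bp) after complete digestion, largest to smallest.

71, 53, 32 bp

Jba13I sites (CGCGCG) start at positions 53, 124.
Jba13I cuts after the first base of each site, so after positions 53, 124.
Linear molecule, 2 cuts → 3 fragments:
  1–53 → 53 bp
  54–124 → 71 bp
  125–156 → 32 bp
Sorted largest to smallest: 71, 53, 32 bp.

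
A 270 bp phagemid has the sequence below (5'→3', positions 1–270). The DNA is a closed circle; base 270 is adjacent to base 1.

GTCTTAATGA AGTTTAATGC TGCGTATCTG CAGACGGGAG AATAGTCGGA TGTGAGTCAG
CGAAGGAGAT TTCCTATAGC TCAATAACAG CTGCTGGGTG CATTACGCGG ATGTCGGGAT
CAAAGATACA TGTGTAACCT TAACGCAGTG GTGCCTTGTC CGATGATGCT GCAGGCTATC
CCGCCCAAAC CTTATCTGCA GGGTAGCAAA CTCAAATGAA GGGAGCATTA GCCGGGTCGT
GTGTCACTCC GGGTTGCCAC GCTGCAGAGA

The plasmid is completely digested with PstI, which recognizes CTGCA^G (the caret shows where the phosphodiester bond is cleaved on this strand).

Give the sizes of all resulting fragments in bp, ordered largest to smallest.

PstI sites (CTGCAG) start at positions 28, 169, 196, 262.
PstI cuts after base 5 of each site (before the last base), so after positions 32, 173, 200, 266.
Circular molecule, 4 cuts → 4 fragments:
  33–173 → 141 bp
  174–200 → 27 bp
  201–266 → 66 bp
  267–270 then 1–32 → 4 + 32 = 36 bp
Sorted largest to smallest: 141, 66, 36, 27 bp.

141, 66, 36, 27 bp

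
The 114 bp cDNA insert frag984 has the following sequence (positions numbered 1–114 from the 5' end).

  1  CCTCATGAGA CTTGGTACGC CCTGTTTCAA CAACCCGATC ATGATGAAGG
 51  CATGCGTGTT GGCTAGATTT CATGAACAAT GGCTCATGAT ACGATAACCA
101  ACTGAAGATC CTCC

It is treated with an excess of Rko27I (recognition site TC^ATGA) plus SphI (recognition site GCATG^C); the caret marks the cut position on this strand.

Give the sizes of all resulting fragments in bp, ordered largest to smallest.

36, 29, 17, 14, 14, 4 bp

Rko27I sites (TCATGA) start at positions 3, 39, 70, 84.
Rko27I cuts after base 2 of each site, so after positions 4, 40, 71, 85.
The SphI site (GCATGC) starts at position 50.
SphI cuts after base 5 of each site (before the last base), so after position 54.
Combined cut positions: 4, 40, 54, 71, 85.
Linear molecule, 5 cuts → 6 fragments:
  1–4 → 4 bp
  5–40 → 36 bp
  41–54 → 14 bp
  55–71 → 17 bp
  72–85 → 14 bp
  86–114 → 29 bp
Sorted largest to smallest: 36, 29, 17, 14, 14, 4 bp.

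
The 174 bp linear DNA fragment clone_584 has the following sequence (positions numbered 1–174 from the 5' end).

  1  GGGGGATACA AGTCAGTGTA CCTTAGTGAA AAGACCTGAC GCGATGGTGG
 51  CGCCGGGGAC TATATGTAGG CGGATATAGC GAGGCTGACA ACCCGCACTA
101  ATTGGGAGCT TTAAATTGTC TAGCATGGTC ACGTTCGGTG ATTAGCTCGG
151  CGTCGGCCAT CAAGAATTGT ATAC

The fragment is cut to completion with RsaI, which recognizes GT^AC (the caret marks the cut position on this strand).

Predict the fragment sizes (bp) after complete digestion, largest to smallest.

The RsaI site (GTAC) starts at position 18.
RsaI cuts after base 2 of each site, so after position 19.
Linear molecule, 1 cut → 2 fragments:
  1–19 → 19 bp
  20–174 → 155 bp
Sorted largest to smallest: 155, 19 bp.

155, 19 bp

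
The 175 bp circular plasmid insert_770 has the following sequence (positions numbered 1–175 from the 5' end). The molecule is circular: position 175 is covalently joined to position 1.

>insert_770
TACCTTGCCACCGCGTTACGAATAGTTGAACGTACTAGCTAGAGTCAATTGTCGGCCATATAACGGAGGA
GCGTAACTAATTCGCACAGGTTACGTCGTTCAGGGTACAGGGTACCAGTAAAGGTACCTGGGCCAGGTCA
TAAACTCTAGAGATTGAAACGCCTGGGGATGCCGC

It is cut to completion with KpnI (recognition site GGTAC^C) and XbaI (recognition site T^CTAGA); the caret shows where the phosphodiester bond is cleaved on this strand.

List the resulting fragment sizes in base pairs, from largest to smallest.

KpnI sites (GGTACC) start at positions 111, 123.
KpnI cuts after base 5 of each site (before the last base), so after positions 115, 127.
The XbaI site (TCTAGA) starts at position 146.
XbaI cuts after the first base of each site, so after position 146.
Combined cut positions: 115, 127, 146.
Circular molecule, 3 cuts → 3 fragments:
  116–127 → 12 bp
  128–146 → 19 bp
  147–175 then 1–115 → 29 + 115 = 144 bp
Sorted largest to smallest: 144, 19, 12 bp.

144, 19, 12 bp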